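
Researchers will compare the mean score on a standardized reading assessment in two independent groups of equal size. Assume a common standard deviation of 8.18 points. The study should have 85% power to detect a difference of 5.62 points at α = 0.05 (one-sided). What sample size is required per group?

For two equal groups, n per group = 2·((z_α + z_β)·σ/δ)².
z_α = 1.645; z_β = 1.036 (power 85%).
n = 2 × (2.681 × 8.18 / 5.62)² = 2 × 15.23 = 30.46
Round up: n = 31 per group.

31 per group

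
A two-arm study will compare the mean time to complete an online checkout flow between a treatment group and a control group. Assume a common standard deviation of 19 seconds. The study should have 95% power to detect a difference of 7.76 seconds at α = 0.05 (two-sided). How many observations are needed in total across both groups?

312 total

For two equal groups, n per group = 2·((z_{α/2} + z_β)·σ/δ)².
z_{α/2} = 1.960; z_β = 1.645 (power 95%).
n = 2 × (3.605 × 19 / 7.76)² = 2 × 77.91 = 155.82
Round up: n = 156 per group.
Total across both groups: 2 × 156 = 312.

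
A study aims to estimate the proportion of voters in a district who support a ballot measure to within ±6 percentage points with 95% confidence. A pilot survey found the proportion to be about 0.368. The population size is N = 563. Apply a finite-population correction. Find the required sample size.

For a proportion with margin E = 0.06 at 95% confidence, z = 1.960.
n = p̂(1−p̂)(z/E)² = 0.368 × 0.632 × (1.960/0.06)² = 248.18 — call this n₀.
Finite-population correction with N = 563: n = n₀ / (1 + (n₀−1)/N) = 248.18 / 1.439 = 172.47
Round up: n = 173.

173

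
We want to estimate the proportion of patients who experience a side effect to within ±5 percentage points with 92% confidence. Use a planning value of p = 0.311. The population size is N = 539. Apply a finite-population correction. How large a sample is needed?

177

For a proportion with margin E = 0.05 at 92% confidence, z = 1.751.
n = p̂(1−p̂)(z/E)² = 0.311 × 0.689 × (1.751/0.05)² = 262.79 — call this n₀.
Finite-population correction with N = 539: n = n₀ / (1 + (n₀−1)/N) = 262.79 / 1.486 = 176.84
Round up: n = 177.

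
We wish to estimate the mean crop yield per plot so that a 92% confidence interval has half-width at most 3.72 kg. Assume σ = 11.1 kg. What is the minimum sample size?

For a mean, the margin of error is E = z·σ/√n, so n = (zσ/E)².
At 92% confidence, z = 1.751.
n = (1.751 × 11.1 / 3.72)² = 27.30
Round up: n = 28.

28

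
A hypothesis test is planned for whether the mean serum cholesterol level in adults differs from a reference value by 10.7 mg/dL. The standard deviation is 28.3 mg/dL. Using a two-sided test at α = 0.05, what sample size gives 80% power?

For a one-sample z-test, n = ((z_{α/2} + z_β)·σ/δ)².
z_{α/2} = 1.960 (two-sided α = 0.05); z_β = 0.842 (power 80% → β = 0.2).
n = (2.802 × 28.3 / 10.7)² = 54.92
Round up: n = 55.

55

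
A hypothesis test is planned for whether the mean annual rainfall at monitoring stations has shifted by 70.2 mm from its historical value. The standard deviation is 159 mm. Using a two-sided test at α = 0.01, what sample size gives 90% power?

For a one-sample z-test, n = ((z_{α/2} + z_β)·σ/δ)².
z_{α/2} = 2.576 (two-sided α = 0.01); z_β = 1.282 (power 90% → β = 0.1).
n = (3.858 × 159 / 70.2)² = 76.36
Round up: n = 77.

n = 77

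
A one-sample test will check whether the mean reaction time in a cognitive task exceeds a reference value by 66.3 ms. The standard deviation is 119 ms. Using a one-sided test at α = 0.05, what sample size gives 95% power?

35

For a one-sample z-test, n = ((z_α + z_β)·σ/δ)².
z_α = 1.645 (one-sided α = 0.05); z_β = 1.645 (power 95% → β = 0.05).
n = (3.290 × 119 / 66.3)² = 34.87
Round up: n = 35.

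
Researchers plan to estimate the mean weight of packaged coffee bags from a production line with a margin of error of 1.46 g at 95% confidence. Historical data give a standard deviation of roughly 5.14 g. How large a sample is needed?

48

For a mean, the margin of error is E = z·σ/√n, so n = (zσ/E)².
At 95% confidence, z = 1.960.
n = (1.960 × 5.14 / 1.46)² = 47.61
Round up: n = 48.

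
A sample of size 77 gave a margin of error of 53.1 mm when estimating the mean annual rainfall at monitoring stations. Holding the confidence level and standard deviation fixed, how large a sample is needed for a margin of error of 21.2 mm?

484

Margin of error scales as 1/√n, so n₂ = n₁·(E₁/E₂)².
n₂ = 77 × (53.1/21.2)² = 77 × 6.274 = 483.10
Round up: n₂ = 484.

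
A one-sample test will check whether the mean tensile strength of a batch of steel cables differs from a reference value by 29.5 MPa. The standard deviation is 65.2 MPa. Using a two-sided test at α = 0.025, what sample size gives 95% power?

For a one-sample z-test, n = ((z_{α/2} + z_β)·σ/δ)².
z_{α/2} = 2.241 (two-sided α = 0.025); z_β = 1.645 (power 95% → β = 0.05).
n = (3.886 × 65.2 / 29.5)² = 73.77
Round up: n = 74.

74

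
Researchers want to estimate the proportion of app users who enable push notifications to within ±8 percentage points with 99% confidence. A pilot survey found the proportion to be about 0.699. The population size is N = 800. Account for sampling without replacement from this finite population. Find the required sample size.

n = 172

For a proportion with margin E = 0.08 at 99% confidence, z = 2.576.
n = p̂(1−p̂)(z/E)² = 0.699 × 0.301 × (2.576/0.08)² = 218.15 — call this n₀.
Finite-population correction with N = 800: n = n₀ / (1 + (n₀−1)/N) = 218.15 / 1.271 = 171.64
Round up: n = 172.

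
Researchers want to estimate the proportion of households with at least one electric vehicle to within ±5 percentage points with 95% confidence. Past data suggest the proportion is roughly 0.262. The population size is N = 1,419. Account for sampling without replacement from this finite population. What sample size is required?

246

For a proportion with margin E = 0.05 at 95% confidence, z = 1.960.
n = p̂(1−p̂)(z/E)² = 0.262 × 0.738 × (1.960/0.05)² = 297.12 — call this n₀.
Finite-population correction with N = 1,419: n = n₀ / (1 + (n₀−1)/N) = 297.12 / 1.209 = 245.76
Round up: n = 246.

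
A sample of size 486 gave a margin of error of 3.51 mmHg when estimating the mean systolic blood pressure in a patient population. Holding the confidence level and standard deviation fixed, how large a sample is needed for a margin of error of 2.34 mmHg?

1094

Margin of error scales as 1/√n, so n₂ = n₁·(E₁/E₂)².
n₂ = 486 × (3.51/2.34)² = 486 × 2.25 = 1093.50
Round up: n₂ = 1094.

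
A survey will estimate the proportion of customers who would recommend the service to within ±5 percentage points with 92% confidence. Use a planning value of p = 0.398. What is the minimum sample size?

294

For a proportion with margin E = 0.05 at 92% confidence, z = 1.751.
n = p̂(1−p̂)(z/E)² = 0.398 × 0.602 × (1.751/0.05)² = 293.84
Round up: n = 294.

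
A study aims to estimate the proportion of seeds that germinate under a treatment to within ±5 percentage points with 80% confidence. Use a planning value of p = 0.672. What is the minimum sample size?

For a proportion with margin E = 0.05 at 80% confidence, z = 1.282.
n = p̂(1−p̂)(z/E)² = 0.672 × 0.328 × (1.282/0.05)² = 144.90
Round up: n = 145.

145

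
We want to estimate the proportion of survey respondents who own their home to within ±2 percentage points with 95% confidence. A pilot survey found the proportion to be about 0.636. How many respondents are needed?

For a proportion with margin E = 0.02 at 95% confidence, z = 1.960.
n = p̂(1−p̂)(z/E)² = 0.636 × 0.364 × (1.960/0.02)² = 2223.36
Round up: n = 2224.

n = 2224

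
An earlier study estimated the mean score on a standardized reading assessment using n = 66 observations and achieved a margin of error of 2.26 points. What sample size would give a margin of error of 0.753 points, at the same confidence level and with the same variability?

595

Margin of error scales as 1/√n, so n₂ = n₁·(E₁/E₂)².
n₂ = 66 × (2.26/0.753)² = 66 × 9.008 = 594.53
Round up: n₂ = 595.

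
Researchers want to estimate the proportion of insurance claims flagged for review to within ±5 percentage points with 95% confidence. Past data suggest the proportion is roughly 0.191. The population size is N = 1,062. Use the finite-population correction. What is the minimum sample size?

195

For a proportion with margin E = 0.05 at 95% confidence, z = 1.960.
n = p̂(1−p̂)(z/E)² = 0.191 × 0.809 × (1.960/0.05)² = 237.44 — call this n₀.
Finite-population correction with N = 1,062: n = n₀ / (1 + (n₀−1)/N) = 237.44 / 1.223 = 194.15
Round up: n = 195.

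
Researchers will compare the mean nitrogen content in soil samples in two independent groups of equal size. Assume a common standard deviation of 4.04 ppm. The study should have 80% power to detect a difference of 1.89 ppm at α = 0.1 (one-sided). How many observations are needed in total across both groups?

84 total

For two equal groups, n per group = 2·((z_α + z_β)·σ/δ)².
z_α = 1.282; z_β = 0.842 (power 80%).
n = 2 × (2.124 × 4.04 / 1.89)² = 2 × 20.61 = 41.22
Round up: n = 42 per group.
Total across both groups: 2 × 42 = 84.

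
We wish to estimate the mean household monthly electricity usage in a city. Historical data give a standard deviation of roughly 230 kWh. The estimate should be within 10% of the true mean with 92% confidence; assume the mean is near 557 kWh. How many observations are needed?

n = 53

For a mean, the margin of error is E = z·σ/√n, so n = (zσ/E)².
At 92% confidence, z = 1.751.
E = 10% of 557 = 55.7 kWh.
n = (1.751 × 230 / 55.7)² = 52.28
Round up: n = 53.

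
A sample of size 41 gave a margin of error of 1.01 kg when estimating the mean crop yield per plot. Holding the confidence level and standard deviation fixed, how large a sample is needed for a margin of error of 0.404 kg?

Margin of error scales as 1/√n, so n₂ = n₁·(E₁/E₂)².
n₂ = 41 × (1.01/0.404)² = 41 × 6.25 = 256.25
Round up: n₂ = 257.

n = 257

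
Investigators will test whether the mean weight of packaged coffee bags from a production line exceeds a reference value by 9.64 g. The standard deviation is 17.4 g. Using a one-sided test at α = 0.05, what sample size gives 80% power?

n = 21

For a one-sample z-test, n = ((z_α + z_β)·σ/δ)².
z_α = 1.645 (one-sided α = 0.05); z_β = 0.842 (power 80% → β = 0.2).
n = (2.487 × 17.4 / 9.64)² = 20.15
Round up: n = 21.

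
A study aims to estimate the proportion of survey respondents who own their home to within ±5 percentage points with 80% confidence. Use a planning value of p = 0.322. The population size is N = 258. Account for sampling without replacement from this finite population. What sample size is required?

For a proportion with margin E = 0.05 at 80% confidence, z = 1.282.
n = p̂(1−p̂)(z/E)² = 0.322 × 0.678 × (1.282/0.05)² = 143.52 — call this n₀.
Finite-population correction with N = 258: n = n₀ / (1 + (n₀−1)/N) = 143.52 / 1.552 = 92.47
Round up: n = 93.

93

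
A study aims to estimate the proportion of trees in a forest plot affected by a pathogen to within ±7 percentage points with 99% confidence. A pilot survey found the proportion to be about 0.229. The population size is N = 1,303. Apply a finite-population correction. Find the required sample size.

203

For a proportion with margin E = 0.07 at 99% confidence, z = 2.576.
n = p̂(1−p̂)(z/E)² = 0.229 × 0.771 × (2.576/0.07)² = 239.10 — call this n₀.
Finite-population correction with N = 1,303: n = n₀ / (1 + (n₀−1)/N) = 239.10 / 1.183 = 202.11
Round up: n = 203.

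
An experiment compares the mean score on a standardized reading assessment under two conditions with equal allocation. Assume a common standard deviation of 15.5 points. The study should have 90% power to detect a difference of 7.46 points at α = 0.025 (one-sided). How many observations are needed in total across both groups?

For two equal groups, n per group = 2·((z_α + z_β)·σ/δ)².
z_α = 1.960; z_β = 1.282 (power 90%).
n = 2 × (3.242 × 15.5 / 7.46)² = 2 × 45.37 = 90.74
Round up: n = 91 per group.
Total across both groups: 2 × 91 = 182.

182 total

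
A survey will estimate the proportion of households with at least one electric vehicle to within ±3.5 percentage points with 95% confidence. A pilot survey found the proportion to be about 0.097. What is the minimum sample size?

For a proportion with margin E = 0.035 at 95% confidence, z = 1.960.
n = p̂(1−p̂)(z/E)² = 0.097 × 0.903 × (1.960/0.035)² = 274.69
Round up: n = 275.

275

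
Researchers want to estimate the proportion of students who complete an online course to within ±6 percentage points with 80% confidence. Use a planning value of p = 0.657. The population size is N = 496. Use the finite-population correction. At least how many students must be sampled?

86

For a proportion with margin E = 0.06 at 80% confidence, z = 1.282.
n = p̂(1−p̂)(z/E)² = 0.657 × 0.343 × (1.282/0.06)² = 102.88 — call this n₀.
Finite-population correction with N = 496: n = n₀ / (1 + (n₀−1)/N) = 102.88 / 1.205 = 85.38
Round up: n = 86.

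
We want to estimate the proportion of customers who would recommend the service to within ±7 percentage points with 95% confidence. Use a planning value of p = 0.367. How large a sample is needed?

183

For a proportion with margin E = 0.07 at 95% confidence, z = 1.960.
n = p̂(1−p̂)(z/E)² = 0.367 × 0.633 × (1.960/0.07)² = 182.13
Round up: n = 183.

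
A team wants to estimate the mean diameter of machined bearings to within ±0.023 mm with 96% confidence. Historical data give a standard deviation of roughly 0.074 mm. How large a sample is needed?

For a mean, the margin of error is E = z·σ/√n, so n = (zσ/E)².
At 96% confidence, z = 2.054.
n = (2.054 × 0.074 / 0.023)² = 43.67
Round up: n = 44.

44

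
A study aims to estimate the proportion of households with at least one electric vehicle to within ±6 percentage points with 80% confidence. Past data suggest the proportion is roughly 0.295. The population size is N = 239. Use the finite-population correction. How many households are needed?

For a proportion with margin E = 0.06 at 80% confidence, z = 1.282.
n = p̂(1−p̂)(z/E)² = 0.295 × 0.705 × (1.282/0.06)² = 94.95 — call this n₀.
Finite-population correction with N = 239: n = n₀ / (1 + (n₀−1)/N) = 94.95 / 1.393 = 68.16
Round up: n = 69.

69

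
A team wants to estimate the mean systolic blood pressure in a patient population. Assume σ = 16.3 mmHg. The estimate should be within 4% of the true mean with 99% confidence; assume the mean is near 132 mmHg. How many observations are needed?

64

For a mean, the margin of error is E = z·σ/√n, so n = (zσ/E)².
At 99% confidence, z = 2.576.
E = 4% of 132 = 5.28 mmHg.
n = (2.576 × 16.3 / 5.28)² = 63.24
Round up: n = 64.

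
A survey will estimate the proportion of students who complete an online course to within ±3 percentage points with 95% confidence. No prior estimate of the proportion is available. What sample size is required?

For a proportion with margin E = 0.03 at 95% confidence, z = 1.960.
With no prior estimate, use p = 0.5, which maximizes p(1−p) at 0.25.
n = 0.25 × (z/E)² = 0.25 × (1.960/0.03)² = 1067.11
Round up: n = 1068.

1068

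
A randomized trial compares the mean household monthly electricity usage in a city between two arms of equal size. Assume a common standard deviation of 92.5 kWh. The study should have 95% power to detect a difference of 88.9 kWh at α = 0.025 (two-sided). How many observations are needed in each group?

For two equal groups, n per group = 2·((z_{α/2} + z_β)·σ/δ)².
z_{α/2} = 2.241; z_β = 1.645 (power 95%).
n = 2 × (3.886 × 92.5 / 88.9)² = 2 × 16.35 = 32.70
Round up: n = 33 per group.

33 per group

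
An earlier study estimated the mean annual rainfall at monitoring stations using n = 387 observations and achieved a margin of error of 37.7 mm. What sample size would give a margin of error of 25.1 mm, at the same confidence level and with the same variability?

n = 874

Margin of error scales as 1/√n, so n₂ = n₁·(E₁/E₂)².
n₂ = 387 × (37.7/25.1)² = 387 × 2.256 = 873.07
Round up: n₂ = 874.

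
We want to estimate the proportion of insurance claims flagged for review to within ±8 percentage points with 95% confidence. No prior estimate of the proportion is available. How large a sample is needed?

n = 151

For a proportion with margin E = 0.08 at 95% confidence, z = 1.960.
With no prior estimate, use p = 0.5, which maximizes p(1−p) at 0.25.
n = 0.25 × (z/E)² = 0.25 × (1.960/0.08)² = 150.06
Round up: n = 151.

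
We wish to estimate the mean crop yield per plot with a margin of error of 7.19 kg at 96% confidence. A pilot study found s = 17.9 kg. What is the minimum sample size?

For a mean, the margin of error is E = z·σ/√n, so n = (zσ/E)².
At 96% confidence, z = 2.054.
n = (2.054 × 17.9 / 7.19)² = 26.15
Round up: n = 27.

27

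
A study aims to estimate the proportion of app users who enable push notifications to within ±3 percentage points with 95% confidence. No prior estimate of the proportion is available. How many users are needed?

1068

For a proportion with margin E = 0.03 at 95% confidence, z = 1.960.
With no prior estimate, use p = 0.5, which maximizes p(1−p) at 0.25.
n = 0.25 × (z/E)² = 0.25 × (1.960/0.03)² = 1067.11
Round up: n = 1068.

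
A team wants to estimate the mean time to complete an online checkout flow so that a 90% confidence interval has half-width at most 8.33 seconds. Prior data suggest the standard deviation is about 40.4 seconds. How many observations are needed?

64

For a mean, the margin of error is E = z·σ/√n, so n = (zσ/E)².
At 90% confidence, z = 1.645.
n = (1.645 × 40.4 / 8.33)² = 63.65
Round up: n = 64.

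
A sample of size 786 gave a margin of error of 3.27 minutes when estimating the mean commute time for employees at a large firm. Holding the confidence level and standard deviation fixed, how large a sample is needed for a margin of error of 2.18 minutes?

Margin of error scales as 1/√n, so n₂ = n₁·(E₁/E₂)².
n₂ = 786 × (3.27/2.18)² = 786 × 2.25 = 1768.50
Round up: n₂ = 1769.

1769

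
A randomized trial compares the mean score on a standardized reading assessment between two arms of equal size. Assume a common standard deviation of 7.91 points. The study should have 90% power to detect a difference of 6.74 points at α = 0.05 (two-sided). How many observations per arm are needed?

29 per group

For two equal groups, n per group = 2·((z_{α/2} + z_β)·σ/δ)².
z_{α/2} = 1.960; z_β = 1.282 (power 90%).
n = 2 × (3.242 × 7.91 / 6.74)² = 2 × 14.48 = 28.96
Round up: n = 29 per group.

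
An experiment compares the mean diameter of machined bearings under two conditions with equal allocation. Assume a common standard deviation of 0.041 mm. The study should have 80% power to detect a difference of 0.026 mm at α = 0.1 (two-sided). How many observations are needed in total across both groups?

For two equal groups, n per group = 2·((z_{α/2} + z_β)·σ/δ)².
z_{α/2} = 1.645; z_β = 0.842 (power 80%).
n = 2 × (2.487 × 0.041 / 0.026)² = 2 × 15.38 = 30.76
Round up: n = 31 per group.
Total across both groups: 2 × 31 = 62.

62 total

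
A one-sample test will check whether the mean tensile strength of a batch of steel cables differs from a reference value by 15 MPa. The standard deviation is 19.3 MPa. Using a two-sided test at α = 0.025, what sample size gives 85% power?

18

For a one-sample z-test, n = ((z_{α/2} + z_β)·σ/δ)².
z_{α/2} = 2.241 (two-sided α = 0.025); z_β = 1.036 (power 85% → β = 0.15).
n = (3.277 × 19.3 / 15)² = 17.78
Round up: n = 18.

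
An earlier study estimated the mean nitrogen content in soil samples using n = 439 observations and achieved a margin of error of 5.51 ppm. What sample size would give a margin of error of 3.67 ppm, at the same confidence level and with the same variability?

Margin of error scales as 1/√n, so n₂ = n₁·(E₁/E₂)².
n₂ = 439 × (5.51/3.67)² = 439 × 2.254 = 989.51
Round up: n₂ = 990.

990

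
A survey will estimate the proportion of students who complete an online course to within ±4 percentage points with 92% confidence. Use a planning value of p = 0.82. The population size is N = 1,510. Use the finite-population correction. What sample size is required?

For a proportion with margin E = 0.04 at 92% confidence, z = 1.751.
n = p̂(1−p̂)(z/E)² = 0.82 × 0.18 × (1.751/0.04)² = 282.84 — call this n₀.
Finite-population correction with N = 1,510: n = n₀ / (1 + (n₀−1)/N) = 282.84 / 1.187 = 238.28
Round up: n = 239.

239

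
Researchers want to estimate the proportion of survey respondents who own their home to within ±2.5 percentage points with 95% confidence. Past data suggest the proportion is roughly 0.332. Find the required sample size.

For a proportion with margin E = 0.025 at 95% confidence, z = 1.960.
n = p̂(1−p̂)(z/E)² = 0.332 × 0.668 × (1.960/0.025)² = 1363.16
Round up: n = 1364.

1364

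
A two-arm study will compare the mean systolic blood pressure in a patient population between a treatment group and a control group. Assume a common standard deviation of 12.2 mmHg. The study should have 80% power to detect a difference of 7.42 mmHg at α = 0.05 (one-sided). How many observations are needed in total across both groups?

For two equal groups, n per group = 2·((z_α + z_β)·σ/δ)².
z_α = 1.645; z_β = 0.842 (power 80%).
n = 2 × (2.487 × 12.2 / 7.42)² = 2 × 16.72 = 33.44
Round up: n = 34 per group.
Total across both groups: 2 × 34 = 68.

68 total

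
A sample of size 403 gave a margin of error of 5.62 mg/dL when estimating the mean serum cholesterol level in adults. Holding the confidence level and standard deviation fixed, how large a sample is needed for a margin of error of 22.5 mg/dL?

26

Margin of error scales as 1/√n, so n₂ = n₁·(E₁/E₂)².
n₂ = 403 × (5.62/22.5)² = 403 × 0.06239 = 25.14
Round up: n₂ = 26.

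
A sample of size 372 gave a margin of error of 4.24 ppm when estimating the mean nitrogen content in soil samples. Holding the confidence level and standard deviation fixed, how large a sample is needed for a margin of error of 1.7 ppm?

Margin of error scales as 1/√n, so n₂ = n₁·(E₁/E₂)².
n₂ = 372 × (4.24/1.7)² = 372 × 6.221 = 2314.21
Round up: n₂ = 2315.

2315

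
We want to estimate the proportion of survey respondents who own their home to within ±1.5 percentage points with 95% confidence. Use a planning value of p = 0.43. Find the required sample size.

4185

For a proportion with margin E = 0.015 at 95% confidence, z = 1.960.
n = p̂(1−p̂)(z/E)² = 0.43 × 0.57 × (1.960/0.015)² = 4184.78
Round up: n = 4185.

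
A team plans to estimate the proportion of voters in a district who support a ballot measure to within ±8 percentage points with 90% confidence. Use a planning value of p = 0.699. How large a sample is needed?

89

For a proportion with margin E = 0.08 at 90% confidence, z = 1.645.
n = p̂(1−p̂)(z/E)² = 0.699 × 0.301 × (1.645/0.08)² = 88.96
Round up: n = 89.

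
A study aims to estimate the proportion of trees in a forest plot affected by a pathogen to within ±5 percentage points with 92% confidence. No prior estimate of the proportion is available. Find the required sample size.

307

For a proportion with margin E = 0.05 at 92% confidence, z = 1.751.
With no prior estimate, use p = 0.5, which maximizes p(1−p) at 0.25.
n = 0.25 × (z/E)² = 0.25 × (1.751/0.05)² = 306.60
Round up: n = 307.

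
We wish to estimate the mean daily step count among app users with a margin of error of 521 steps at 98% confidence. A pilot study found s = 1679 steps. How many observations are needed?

For a mean, the margin of error is E = z·σ/√n, so n = (zσ/E)².
At 98% confidence, z = 2.326.
n = (2.326 × 1679 / 521)² = 56.19
Round up: n = 57.

57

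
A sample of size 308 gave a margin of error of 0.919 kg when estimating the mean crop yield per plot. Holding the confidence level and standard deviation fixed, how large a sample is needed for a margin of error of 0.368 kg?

n = 1921

Margin of error scales as 1/√n, so n₂ = n₁·(E₁/E₂)².
n₂ = 308 × (0.919/0.368)² = 308 × 6.236 = 1920.69
Round up: n₂ = 1921.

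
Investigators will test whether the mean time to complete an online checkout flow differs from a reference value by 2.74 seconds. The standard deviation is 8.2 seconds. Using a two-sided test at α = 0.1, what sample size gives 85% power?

65

For a one-sample z-test, n = ((z_{α/2} + z_β)·σ/δ)².
z_{α/2} = 1.645 (two-sided α = 0.1); z_β = 1.036 (power 85% → β = 0.15).
n = (2.681 × 8.2 / 2.74)² = 64.38
Round up: n = 65.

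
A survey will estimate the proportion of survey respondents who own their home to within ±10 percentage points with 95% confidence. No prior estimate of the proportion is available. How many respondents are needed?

For a proportion with margin E = 0.1 at 95% confidence, z = 1.960.
With no prior estimate, use p = 0.5, which maximizes p(1−p) at 0.25.
n = 0.25 × (z/E)² = 0.25 × (1.960/0.1)² = 96.04
Round up: n = 97.

97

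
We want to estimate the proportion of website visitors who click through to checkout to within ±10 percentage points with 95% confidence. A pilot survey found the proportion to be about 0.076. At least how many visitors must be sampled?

For a proportion with margin E = 0.1 at 95% confidence, z = 1.960.
n = p̂(1−p̂)(z/E)² = 0.076 × 0.924 × (1.960/0.1)² = 26.98
Round up: n = 27.

27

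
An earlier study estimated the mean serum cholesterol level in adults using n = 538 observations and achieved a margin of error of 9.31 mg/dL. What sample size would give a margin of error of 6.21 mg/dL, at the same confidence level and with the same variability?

1210

Margin of error scales as 1/√n, so n₂ = n₁·(E₁/E₂)².
n₂ = 538 × (9.31/6.21)² = 538 × 2.248 = 1209.42
Round up: n₂ = 1210.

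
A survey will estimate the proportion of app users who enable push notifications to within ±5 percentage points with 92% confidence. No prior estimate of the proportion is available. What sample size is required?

For a proportion with margin E = 0.05 at 92% confidence, z = 1.751.
With no prior estimate, use p = 0.5, which maximizes p(1−p) at 0.25.
n = 0.25 × (z/E)² = 0.25 × (1.751/0.05)² = 306.60
Round up: n = 307.

307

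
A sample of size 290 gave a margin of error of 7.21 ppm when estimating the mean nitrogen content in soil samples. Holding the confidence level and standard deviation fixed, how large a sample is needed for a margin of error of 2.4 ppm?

Margin of error scales as 1/√n, so n₂ = n₁·(E₁/E₂)².
n₂ = 290 × (7.21/2.4)² = 290 × 9.025 = 2617.25
Round up: n₂ = 2618.

2618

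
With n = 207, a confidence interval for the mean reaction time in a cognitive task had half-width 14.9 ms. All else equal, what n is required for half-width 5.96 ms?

Margin of error scales as 1/√n, so n₂ = n₁·(E₁/E₂)².
n₂ = 207 × (14.9/5.96)² = 207 × 6.25 = 1293.75
Round up: n₂ = 1294.

1294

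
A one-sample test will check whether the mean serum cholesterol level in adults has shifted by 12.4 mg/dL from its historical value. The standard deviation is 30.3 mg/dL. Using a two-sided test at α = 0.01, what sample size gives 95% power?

For a one-sample z-test, n = ((z_{α/2} + z_β)·σ/δ)².
z_{α/2} = 2.576 (two-sided α = 0.01); z_β = 1.645 (power 95% → β = 0.05).
n = (4.221 × 30.3 / 12.4)² = 106.38
Round up: n = 107.

107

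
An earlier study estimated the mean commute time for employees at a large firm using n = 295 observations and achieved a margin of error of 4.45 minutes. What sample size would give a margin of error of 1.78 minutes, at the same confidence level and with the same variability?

n = 1844

Margin of error scales as 1/√n, so n₂ = n₁·(E₁/E₂)².
n₂ = 295 × (4.45/1.78)² = 295 × 6.25 = 1843.75
Round up: n₂ = 1844.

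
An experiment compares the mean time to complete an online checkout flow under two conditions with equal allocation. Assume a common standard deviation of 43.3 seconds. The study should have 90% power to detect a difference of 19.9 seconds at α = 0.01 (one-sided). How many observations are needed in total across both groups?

248 total

For two equal groups, n per group = 2·((z_α + z_β)·σ/δ)².
z_α = 2.326; z_β = 1.282 (power 90%).
n = 2 × (3.608 × 43.3 / 19.9)² = 2 × 61.63 = 123.26
Round up: n = 124 per group.
Total across both groups: 2 × 124 = 248.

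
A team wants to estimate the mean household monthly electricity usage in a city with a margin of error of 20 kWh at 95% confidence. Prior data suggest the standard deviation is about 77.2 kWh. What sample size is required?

For a mean, the margin of error is E = z·σ/√n, so n = (zσ/E)².
At 95% confidence, z = 1.960.
n = (1.960 × 77.2 / 20)² = 57.24
Round up: n = 58.

58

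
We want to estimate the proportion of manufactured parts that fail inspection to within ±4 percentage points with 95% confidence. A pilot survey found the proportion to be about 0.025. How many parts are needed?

For a proportion with margin E = 0.04 at 95% confidence, z = 1.960.
n = p̂(1−p̂)(z/E)² = 0.025 × 0.975 × (1.960/0.04)² = 58.52
Round up: n = 59.

n = 59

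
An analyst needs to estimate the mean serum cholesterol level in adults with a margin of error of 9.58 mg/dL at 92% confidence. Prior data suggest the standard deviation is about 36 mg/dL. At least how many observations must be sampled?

For a mean, the margin of error is E = z·σ/√n, so n = (zσ/E)².
At 92% confidence, z = 1.751.
n = (1.751 × 36 / 9.58)² = 43.30
Round up: n = 44.

44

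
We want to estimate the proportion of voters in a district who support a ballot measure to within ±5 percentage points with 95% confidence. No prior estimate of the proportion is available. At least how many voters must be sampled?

For a proportion with margin E = 0.05 at 95% confidence, z = 1.960.
With no prior estimate, use p = 0.5, which maximizes p(1−p) at 0.25.
n = 0.25 × (z/E)² = 0.25 × (1.960/0.05)² = 384.16
Round up: n = 385.

385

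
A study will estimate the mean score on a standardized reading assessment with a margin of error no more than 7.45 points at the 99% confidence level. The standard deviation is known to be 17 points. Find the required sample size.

35

For a mean, the margin of error is E = z·σ/√n, so n = (zσ/E)².
At 99% confidence, z = 2.576.
n = (2.576 × 17 / 7.45)² = 34.55
Round up: n = 35.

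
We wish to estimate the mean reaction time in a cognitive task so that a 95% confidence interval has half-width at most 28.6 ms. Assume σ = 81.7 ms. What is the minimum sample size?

For a mean, the margin of error is E = z·σ/√n, so n = (zσ/E)².
At 95% confidence, z = 1.960.
n = (1.960 × 81.7 / 28.6)² = 31.35
Round up: n = 32.

n = 32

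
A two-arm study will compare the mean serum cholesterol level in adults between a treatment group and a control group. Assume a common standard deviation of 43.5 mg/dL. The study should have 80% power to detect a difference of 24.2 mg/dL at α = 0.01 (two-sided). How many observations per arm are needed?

For two equal groups, n per group = 2·((z_{α/2} + z_β)·σ/δ)².
z_{α/2} = 2.576; z_β = 0.842 (power 80%).
n = 2 × (3.418 × 43.5 / 24.2)² = 2 × 37.75 = 75.50
Round up: n = 76 per group.

76 per group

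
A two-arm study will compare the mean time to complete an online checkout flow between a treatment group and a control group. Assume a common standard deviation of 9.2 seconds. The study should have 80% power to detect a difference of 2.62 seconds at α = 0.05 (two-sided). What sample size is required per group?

194 per group

For two equal groups, n per group = 2·((z_{α/2} + z_β)·σ/δ)².
z_{α/2} = 1.960; z_β = 0.842 (power 80%).
n = 2 × (2.802 × 9.2 / 2.62)² = 2 × 96.81 = 193.62
Round up: n = 194 per group.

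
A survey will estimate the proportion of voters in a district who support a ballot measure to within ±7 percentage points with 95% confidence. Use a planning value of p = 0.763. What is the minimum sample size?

142

For a proportion with margin E = 0.07 at 95% confidence, z = 1.960.
n = p̂(1−p̂)(z/E)² = 0.763 × 0.237 × (1.960/0.07)² = 141.77
Round up: n = 142.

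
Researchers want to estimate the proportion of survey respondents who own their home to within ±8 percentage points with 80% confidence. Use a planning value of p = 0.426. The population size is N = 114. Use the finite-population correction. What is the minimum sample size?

41

For a proportion with margin E = 0.08 at 80% confidence, z = 1.282.
n = p̂(1−p̂)(z/E)² = 0.426 × 0.574 × (1.282/0.08)² = 62.79 — call this n₀.
Finite-population correction with N = 114: n = n₀ / (1 + (n₀−1)/N) = 62.79 / 1.542 = 40.72
Round up: n = 41.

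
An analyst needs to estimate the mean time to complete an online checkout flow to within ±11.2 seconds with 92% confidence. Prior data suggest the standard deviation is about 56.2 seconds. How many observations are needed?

78

For a mean, the margin of error is E = z·σ/√n, so n = (zσ/E)².
At 92% confidence, z = 1.751.
n = (1.751 × 56.2 / 11.2)² = 77.20
Round up: n = 78.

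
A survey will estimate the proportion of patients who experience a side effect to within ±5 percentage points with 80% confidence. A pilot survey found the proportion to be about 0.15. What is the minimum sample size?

For a proportion with margin E = 0.05 at 80% confidence, z = 1.282.
n = p̂(1−p̂)(z/E)² = 0.15 × 0.85 × (1.282/0.05)² = 83.82
Round up: n = 84.

84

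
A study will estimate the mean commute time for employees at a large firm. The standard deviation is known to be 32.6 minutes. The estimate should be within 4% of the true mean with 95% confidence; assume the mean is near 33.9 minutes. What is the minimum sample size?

2221

For a mean, the margin of error is E = z·σ/√n, so n = (zσ/E)².
At 95% confidence, z = 1.960.
E = 4% of 33.9 = 1.356 minutes.
n = (1.960 × 32.6 / 1.356)² = 2220.38
Round up: n = 2221.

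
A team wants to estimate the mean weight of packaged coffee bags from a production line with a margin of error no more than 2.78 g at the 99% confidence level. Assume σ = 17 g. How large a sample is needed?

For a mean, the margin of error is E = z·σ/√n, so n = (zσ/E)².
At 99% confidence, z = 2.576.
n = (2.576 × 17 / 2.78)² = 248.14
Round up: n = 249.

249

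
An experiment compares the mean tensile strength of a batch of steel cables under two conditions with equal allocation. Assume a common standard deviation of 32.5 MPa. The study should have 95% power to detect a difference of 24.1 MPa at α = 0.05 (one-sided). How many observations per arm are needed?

For two equal groups, n per group = 2·((z_α + z_β)·σ/δ)².
z_α = 1.645; z_β = 1.645 (power 95%).
n = 2 × (3.290 × 32.5 / 24.1)² = 2 × 19.68 = 39.36
Round up: n = 40 per group.

40 per group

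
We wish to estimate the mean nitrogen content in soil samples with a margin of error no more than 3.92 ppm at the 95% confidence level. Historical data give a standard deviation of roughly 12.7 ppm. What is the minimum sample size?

For a mean, the margin of error is E = z·σ/√n, so n = (zσ/E)².
At 95% confidence, z = 1.960.
n = (1.960 × 12.7 / 3.92)² = 40.32
Round up: n = 41.

n = 41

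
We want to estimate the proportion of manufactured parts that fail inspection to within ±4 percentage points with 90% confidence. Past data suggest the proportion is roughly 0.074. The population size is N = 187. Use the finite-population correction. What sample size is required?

72

For a proportion with margin E = 0.04 at 90% confidence, z = 1.645.
n = p̂(1−p̂)(z/E)² = 0.074 × 0.926 × (1.645/0.04)² = 115.89 — call this n₀.
Finite-population correction with N = 187: n = n₀ / (1 + (n₀−1)/N) = 115.89 / 1.614 = 71.80
Round up: n = 72.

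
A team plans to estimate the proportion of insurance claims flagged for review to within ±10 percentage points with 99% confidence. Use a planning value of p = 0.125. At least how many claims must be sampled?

For a proportion with margin E = 0.1 at 99% confidence, z = 2.576.
n = p̂(1−p̂)(z/E)² = 0.125 × 0.875 × (2.576/0.1)² = 72.58
Round up: n = 73.

73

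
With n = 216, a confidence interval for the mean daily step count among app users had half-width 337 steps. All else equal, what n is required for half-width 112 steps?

Margin of error scales as 1/√n, so n₂ = n₁·(E₁/E₂)².
n₂ = 216 × (337/112)² = 216 × 9.054 = 1955.66
Round up: n₂ = 1956.

1956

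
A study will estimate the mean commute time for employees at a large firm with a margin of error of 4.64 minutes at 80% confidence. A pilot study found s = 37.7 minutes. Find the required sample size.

For a mean, the margin of error is E = z·σ/√n, so n = (zσ/E)².
At 80% confidence, z = 1.282.
n = (1.282 × 37.7 / 4.64)² = 108.50
Round up: n = 109.

109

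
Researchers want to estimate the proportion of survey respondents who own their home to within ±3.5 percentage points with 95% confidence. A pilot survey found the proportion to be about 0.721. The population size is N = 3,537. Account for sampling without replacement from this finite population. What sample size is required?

For a proportion with margin E = 0.035 at 95% confidence, z = 1.960.
n = p̂(1−p̂)(z/E)² = 0.721 × 0.279 × (1.960/0.035)² = 630.83 — call this n₀.
Finite-population correction with N = 3,537: n = n₀ / (1 + (n₀−1)/N) = 630.83 / 1.178 = 535.51
Round up: n = 536.

536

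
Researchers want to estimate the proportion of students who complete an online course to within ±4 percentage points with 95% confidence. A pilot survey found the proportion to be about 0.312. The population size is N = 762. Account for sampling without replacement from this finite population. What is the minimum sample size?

For a proportion with margin E = 0.04 at 95% confidence, z = 1.960.
n = p̂(1−p̂)(z/E)² = 0.312 × 0.688 × (1.960/0.04)² = 515.39 — call this n₀.
Finite-population correction with N = 762: n = n₀ / (1 + (n₀−1)/N) = 515.39 / 1.675 = 307.70
Round up: n = 308.

n = 308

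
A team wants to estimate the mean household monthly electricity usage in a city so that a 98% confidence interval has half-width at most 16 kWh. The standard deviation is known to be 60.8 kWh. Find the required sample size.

For a mean, the margin of error is E = z·σ/√n, so n = (zσ/E)².
At 98% confidence, z = 2.326.
n = (2.326 × 60.8 / 16)² = 78.12
Round up: n = 79.

79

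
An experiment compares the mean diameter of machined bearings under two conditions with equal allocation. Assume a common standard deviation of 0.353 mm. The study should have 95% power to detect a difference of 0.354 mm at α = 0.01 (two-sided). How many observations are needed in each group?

For two equal groups, n per group = 2·((z_{α/2} + z_β)·σ/δ)².
z_{α/2} = 2.576; z_β = 1.645 (power 95%).
n = 2 × (4.221 × 0.353 / 0.354)² = 2 × 17.72 = 35.44
Round up: n = 36 per group.

36 per group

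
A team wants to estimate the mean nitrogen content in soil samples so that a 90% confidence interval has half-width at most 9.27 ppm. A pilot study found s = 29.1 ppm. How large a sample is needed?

27

For a mean, the margin of error is E = z·σ/√n, so n = (zσ/E)².
At 90% confidence, z = 1.645.
n = (1.645 × 29.1 / 9.27)² = 26.67
Round up: n = 27.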